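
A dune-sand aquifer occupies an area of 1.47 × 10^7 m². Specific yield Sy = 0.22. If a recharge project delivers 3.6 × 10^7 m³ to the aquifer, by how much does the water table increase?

Δh ≈ 11.1 m

Δh = ΔV / (Sy × A) = 3.6 × 10^7 m³ / (0.22 × 1.47 × 10^7 m²) = 11.13 m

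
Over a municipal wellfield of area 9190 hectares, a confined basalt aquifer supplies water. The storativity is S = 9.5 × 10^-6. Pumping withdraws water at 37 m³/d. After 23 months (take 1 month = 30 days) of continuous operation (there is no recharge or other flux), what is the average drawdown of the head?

Δh ≈ 29.2 m

A = 9190 hectares = 9.19 × 10^7 m²
t = 23 months = 690 d
ΔV = Q × t = 37 m³/d × 690 d = 25530 m³
Δh = ΔV / (S × A) = 25530 / (9.5 × 10^-6 × 9.19 × 10^7) = 29.24 m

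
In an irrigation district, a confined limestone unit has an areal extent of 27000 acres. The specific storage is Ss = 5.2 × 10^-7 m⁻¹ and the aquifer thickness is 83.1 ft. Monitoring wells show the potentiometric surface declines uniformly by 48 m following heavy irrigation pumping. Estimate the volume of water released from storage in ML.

b = 83.1 ft = 25.33 m
S = Ss × b = 5.2 × 10^-7 m⁻¹ × 25.33 m = 1.317 × 10^-5
A = 27000 acres = 1.093 × 10^8 m²
ΔV = S × A × Δh = 1.317 × 10^-5 × 1.093 × 10^8 m² × 48 m = 69080 m³
ΔV = 69080 m³ = 69.08 ML

ΔV ≈ 69.1 ML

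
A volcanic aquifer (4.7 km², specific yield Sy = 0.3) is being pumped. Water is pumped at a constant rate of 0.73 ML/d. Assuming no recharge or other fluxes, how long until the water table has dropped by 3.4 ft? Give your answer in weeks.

t ≈ 286 weeks

A = 4.7 km² = 4.7 × 10^6 m²
Δh = 3.4 ft = 1.036 m
ΔV = Sy × A × Δh = 0.3 × 4.7 × 10^6 × 1.036 = 1.461 × 10^6 m³
Q = 0.73 ML/d = 730 m³/d
t = ΔV / Q = 1.461 × 10^6 m³ / 730 m³/d = 2002 d
t = 2002 d ≈ 286 weeks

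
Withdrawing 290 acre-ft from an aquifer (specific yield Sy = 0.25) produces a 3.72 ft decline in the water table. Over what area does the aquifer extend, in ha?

Δh = 3.72 ft = 1.134 m
ΔV = 290 acre-ft = 3.577 × 10^5 m³
A = ΔV / (Sy × Δh) = 3.577 × 10^5 / (0.25 × 1.134) = 1.262 × 10^6 m²
A = 1.262 × 10^6 m² = 126.2 ha

A ≈ 126 ha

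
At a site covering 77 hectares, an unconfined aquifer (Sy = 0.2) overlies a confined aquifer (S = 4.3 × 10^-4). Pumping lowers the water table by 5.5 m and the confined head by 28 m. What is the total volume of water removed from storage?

ΔV ≈ 8.56 × 10^5 m³

A = 77 hectares = 7.7 × 10^5 m²
Unconfined: ΔV_u = Sy × A × Δh_u = 0.2 × 7.7 × 10^5 × 5.5 = 8.47 × 10^5 m³
Confined: ΔV_c = S × A × Δh_c = 4.3 × 10^-4 × 7.7 × 10^5 × 28 = 9271 m³
Total ΔV = 8.47 × 10^5 + 9271 = 8.563 × 10^5 m³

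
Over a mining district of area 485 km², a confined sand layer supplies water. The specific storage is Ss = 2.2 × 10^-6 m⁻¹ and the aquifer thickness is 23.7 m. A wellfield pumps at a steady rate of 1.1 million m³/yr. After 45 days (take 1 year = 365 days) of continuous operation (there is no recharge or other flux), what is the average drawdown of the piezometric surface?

Δh ≈ 5.36 m

S = Ss × b = 2.2 × 10^-6 m⁻¹ × 23.7 m = 5.214 × 10^-5
A = 485 km² = 4.85 × 10^8 m²
Q = 1.1 million m³/yr = 3014 m³/d
ΔV = Q × t = 3014 m³/d × 45 d = 1.356 × 10^5 m³
Δh = ΔV / (S × A) = 1.356 × 10^5 / (5.214 × 10^-5 × 4.85 × 10^8) = 5.363 m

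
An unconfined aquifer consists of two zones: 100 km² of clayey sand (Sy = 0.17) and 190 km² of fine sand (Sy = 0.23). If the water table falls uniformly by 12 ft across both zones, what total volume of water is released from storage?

A₁ = 100 km² = 1 × 10^8 m²; A₂ = 190 km² = 1.9 × 10^8 m²
Δh = 12 ft = 3.658 m
ΔV₁ = 0.17 × 1 × 10^8 × 3.658 = 6.218 × 10^7 m³
ΔV₂ = 0.23 × 1.9 × 10^8 × 3.658 = 1.598 × 10^8 m³
ΔV = ΔV₁ + ΔV₂ = 2.22 × 10^8 m³

ΔV ≈ 2.22 × 10^8 m³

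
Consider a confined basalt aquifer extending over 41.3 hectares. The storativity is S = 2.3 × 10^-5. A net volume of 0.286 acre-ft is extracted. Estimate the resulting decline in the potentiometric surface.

A = 41.3 hectares = 4.13 × 10^5 m²
ΔV = 0.286 acre-ft = 352.8 m³
Δh = ΔV / (S × A) = 352.8 m³ / (2.3 × 10^-5 × 4.13 × 10^5 m²) = 37.14 m

Δh ≈ 37.1 m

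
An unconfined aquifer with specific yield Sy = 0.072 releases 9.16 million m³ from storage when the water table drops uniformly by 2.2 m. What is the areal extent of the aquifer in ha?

ΔV = 9.16 million m³ = 9.16 × 10^6 m³
A = ΔV / (Sy × Δh) = 9.16 × 10^6 / (0.072 × 2.2) = 5.783 × 10^7 m²
A = 5.783 × 10^7 m² = 5783 ha

A ≈ 5780 ha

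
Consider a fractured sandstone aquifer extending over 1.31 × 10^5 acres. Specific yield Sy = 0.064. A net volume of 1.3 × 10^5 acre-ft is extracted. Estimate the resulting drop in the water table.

Δh ≈ 4.73 m

A = 1.31 × 10^5 acres = 5.301 × 10^8 m²
ΔV = 1.3 × 10^5 acre-ft = 1.604 × 10^8 m³
Δh = ΔV / (Sy × A) = 1.604 × 10^8 m³ / (0.064 × 5.301 × 10^8 m²) = 4.726 m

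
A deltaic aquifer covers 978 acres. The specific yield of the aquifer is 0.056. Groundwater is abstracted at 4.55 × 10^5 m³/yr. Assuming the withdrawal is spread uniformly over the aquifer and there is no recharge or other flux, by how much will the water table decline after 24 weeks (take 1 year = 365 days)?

A = 978 acres = 3.958 × 10^6 m²
Q = 4.55 × 10^5 m³/yr = 1247 m³/d
t = 24 weeks = 168 d
ΔV = Q × t = 1247 m³/d × 168 d = 2.094 × 10^5 m³
Δh = ΔV / (Sy × A) = 2.094 × 10^5 / (0.056 × 3.958 × 10^6) = 0.9449 m

Δh ≈ 0.945 m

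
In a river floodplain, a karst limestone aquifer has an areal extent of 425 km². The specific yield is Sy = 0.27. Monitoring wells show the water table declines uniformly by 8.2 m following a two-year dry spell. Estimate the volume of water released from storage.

ΔV ≈ 9.41 × 10^8 m³

A = 425 km² = 4.25 × 10^8 m²
ΔV = Sy × A × Δh = 0.27 × 4.25 × 10^8 m² × 8.2 m = 9.409 × 10^8 m³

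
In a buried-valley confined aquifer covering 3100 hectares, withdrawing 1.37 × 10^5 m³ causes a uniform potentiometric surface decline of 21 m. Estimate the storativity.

S ≈ 2.1 × 10^-4

A = 3100 hectares = 3.1 × 10^7 m²
S = ΔV / (A × Δh) = 1.37 × 10^5 m³ / (3.1 × 10^7 m² × 21 m) = 2.104 × 10^-4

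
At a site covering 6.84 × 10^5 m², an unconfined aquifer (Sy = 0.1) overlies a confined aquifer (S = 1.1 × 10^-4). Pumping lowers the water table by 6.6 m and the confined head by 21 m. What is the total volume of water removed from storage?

ΔV ≈ 4.53 × 10^5 m³

Unconfined: ΔV_u = Sy × A × Δh_u = 0.1 × 6.84 × 10^5 × 6.6 = 4.514 × 10^5 m³
Confined: ΔV_c = S × A × Δh_c = 1.1 × 10^-4 × 6.84 × 10^5 × 21 = 1580 m³
Total ΔV = 4.514 × 10^5 + 1580 = 4.53 × 10^5 m³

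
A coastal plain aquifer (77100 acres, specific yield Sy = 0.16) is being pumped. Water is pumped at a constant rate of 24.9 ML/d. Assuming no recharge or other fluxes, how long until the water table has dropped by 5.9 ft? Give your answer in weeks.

A = 77100 acres = 3.12 × 10^8 m²
Δh = 5.9 ft = 1.798 m
ΔV = Sy × A × Δh = 0.16 × 3.12 × 10^8 × 1.798 = 8.978 × 10^7 m³
Q = 24.9 ML/d = 24900 m³/d
t = ΔV / Q = 8.978 × 10^7 m³ / 24900 m³/d = 3605 d
t = 3605 d ≈ 515.1 weeks

t ≈ 515 weeks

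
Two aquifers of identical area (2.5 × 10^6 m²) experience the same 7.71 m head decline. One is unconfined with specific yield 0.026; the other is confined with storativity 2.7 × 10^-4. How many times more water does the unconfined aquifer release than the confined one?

Unconfined: ΔV_u = Sy × A × Δh = 0.026 × 2.5 × 10^6 × 7.71 = 5.011 × 10^5 m³
Confined: ΔV_c = S × A × Δh = 2.7 × 10^-4 × 2.5 × 10^6 × 7.71 = 5204 m³
Ratio = ΔV_u / ΔV_c = Sy / S = 0.026 / 2.7 × 10^-4 = 96.3

ΔV_u / ΔV_c ≈ 96.3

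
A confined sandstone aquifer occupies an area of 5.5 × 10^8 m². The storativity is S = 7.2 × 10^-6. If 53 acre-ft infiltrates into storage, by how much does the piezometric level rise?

Δh ≈ 16.5 m

ΔV = 53 acre-ft = 65370 m³
Δh = ΔV / (S × A) = 65370 m³ / (7.2 × 10^-6 × 5.5 × 10^8 m²) = 16.51 m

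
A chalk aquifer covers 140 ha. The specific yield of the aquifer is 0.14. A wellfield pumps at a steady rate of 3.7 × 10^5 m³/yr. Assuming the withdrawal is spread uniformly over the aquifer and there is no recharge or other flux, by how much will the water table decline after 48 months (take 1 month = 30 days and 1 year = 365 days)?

Δh ≈ 7.45 m

A = 140 ha = 1.4 × 10^6 m²
Q = 3.7 × 10^5 m³/yr = 1014 m³/d
t = 48 months = 1440 d
ΔV = Q × t = 1014 m³/d × 1440 d = 1.46 × 10^6 m³
Δh = ΔV / (Sy × A) = 1.46 × 10^6 / (0.14 × 1.4 × 10^6) = 7.448 m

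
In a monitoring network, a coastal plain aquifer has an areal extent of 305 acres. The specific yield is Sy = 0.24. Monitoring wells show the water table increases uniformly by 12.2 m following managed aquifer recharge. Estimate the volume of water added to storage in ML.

ΔV ≈ 3610 ML

A = 305 acres = 1.234 × 10^6 m²
ΔV = Sy × A × Δh = 0.24 × 1.234 × 10^6 m² × 12.2 m = 3.614 × 10^6 m³
ΔV = 3.614 × 10^6 m³ = 3614 ML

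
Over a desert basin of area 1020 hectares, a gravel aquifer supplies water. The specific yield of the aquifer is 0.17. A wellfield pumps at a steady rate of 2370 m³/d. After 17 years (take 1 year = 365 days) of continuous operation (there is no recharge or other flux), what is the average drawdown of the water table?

A = 1020 hectares = 1.02 × 10^7 m²
t = 17 years = 6205 d
ΔV = Q × t = 2370 m³/d × 6205 d = 1.471 × 10^7 m³
Δh = ΔV / (Sy × A) = 1.471 × 10^7 / (0.17 × 1.02 × 10^7) = 8.481 m

Δh ≈ 8.48 m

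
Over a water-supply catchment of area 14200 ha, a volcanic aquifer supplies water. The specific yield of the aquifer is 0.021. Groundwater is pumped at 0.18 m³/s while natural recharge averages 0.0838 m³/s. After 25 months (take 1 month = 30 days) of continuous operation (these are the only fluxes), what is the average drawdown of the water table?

Δh ≈ 2.09 m

A = 14200 ha = 1.42 × 10^8 m²
Net abstraction = 0.18 − 0.0838 = 0.0962 m³/s
Q_net = 0.0962 m³/s = 8312 m³/d
t = 25 months = 750 d
ΔV = Q × t = 8312 m³/d × 750 d = 6.234 × 10^6 m³
Δh = ΔV / (Sy × A) = 6.234 × 10^6 / (0.021 × 1.42 × 10^8) = 2.09 m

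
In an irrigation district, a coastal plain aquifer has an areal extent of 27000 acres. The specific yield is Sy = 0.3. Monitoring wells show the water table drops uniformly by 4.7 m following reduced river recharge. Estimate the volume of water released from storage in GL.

A = 27000 acres = 1.093 × 10^8 m²
ΔV = Sy × A × Δh = 0.3 × 1.093 × 10^8 m² × 4.7 m = 1.541 × 10^8 m³
ΔV = 1.541 × 10^8 m³ = 154.1 GL

ΔV ≈ 154 GL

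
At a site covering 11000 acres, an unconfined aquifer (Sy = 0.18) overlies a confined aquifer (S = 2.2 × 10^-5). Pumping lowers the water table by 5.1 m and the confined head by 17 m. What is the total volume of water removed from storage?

ΔV ≈ 4.09 × 10^7 m³

A = 11000 acres = 4.452 × 10^7 m²
Unconfined: ΔV_u = Sy × A × Δh_u = 0.18 × 4.452 × 10^7 × 5.1 = 4.087 × 10^7 m³
Confined: ΔV_c = S × A × Δh_c = 2.2 × 10^-5 × 4.452 × 10^7 × 17 = 16650 m³
Total ΔV = 4.087 × 10^7 + 16650 = 4.088 × 10^7 m³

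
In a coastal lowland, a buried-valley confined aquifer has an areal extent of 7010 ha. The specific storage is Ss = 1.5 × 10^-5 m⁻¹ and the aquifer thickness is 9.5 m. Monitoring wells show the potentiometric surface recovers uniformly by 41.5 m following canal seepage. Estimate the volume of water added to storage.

ΔV ≈ 4.15 × 10^5 m³

S = Ss × b = 1.5 × 10^-5 m⁻¹ × 9.5 m = 1.425 × 10^-4
A = 7010 ha = 7.01 × 10^7 m²
ΔV = S × A × Δh = 1.425 × 10^-4 × 7.01 × 10^7 m² × 41.5 m = 4.146 × 10^5 m³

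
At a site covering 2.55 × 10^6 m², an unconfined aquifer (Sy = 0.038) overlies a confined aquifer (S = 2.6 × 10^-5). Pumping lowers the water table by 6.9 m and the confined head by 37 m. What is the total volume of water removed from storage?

Unconfined: ΔV_u = Sy × A × Δh_u = 0.038 × 2.55 × 10^6 × 6.9 = 6.686 × 10^5 m³
Confined: ΔV_c = S × A × Δh_c = 2.6 × 10^-5 × 2.55 × 10^6 × 37 = 2453 m³
Total ΔV = 6.686 × 10^5 + 2453 = 6.711 × 10^5 m³

ΔV ≈ 6.71 × 10^5 m³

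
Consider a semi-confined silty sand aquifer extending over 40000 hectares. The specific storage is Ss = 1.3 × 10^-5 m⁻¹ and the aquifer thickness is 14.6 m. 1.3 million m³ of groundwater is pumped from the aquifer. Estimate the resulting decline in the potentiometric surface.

Δh ≈ 17.1 m

S = Ss × b = 1.3 × 10^-5 m⁻¹ × 14.6 m = 1.898 × 10^-4
A = 40000 hectares = 4 × 10^8 m²
ΔV = 1.3 million m³ = 1.3 × 10^6 m³
Δh = ΔV / (S × A) = 1.3 × 10^6 m³ / (1.898 × 10^-4 × 4 × 10^8 m²) = 17.12 m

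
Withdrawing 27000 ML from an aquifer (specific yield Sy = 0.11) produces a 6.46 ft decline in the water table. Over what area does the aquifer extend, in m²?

Δh = 6.46 ft = 1.969 m
ΔV = 27000 ML = 2.7 × 10^7 m³
A = ΔV / (Sy × Δh) = 2.7 × 10^7 / (0.11 × 1.969) = 1.247 × 10^8 m²

A ≈ 1.25 × 10^8 m²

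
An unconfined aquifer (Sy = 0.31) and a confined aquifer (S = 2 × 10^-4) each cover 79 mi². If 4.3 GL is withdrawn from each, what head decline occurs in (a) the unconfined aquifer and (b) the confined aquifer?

Δh_u ≈ 0.0678 m; Δh_c ≈ 105 m

A = 79 mi² = 2.046 × 10^8 m²
ΔV = 4.3 GL = 4.3 × 10^6 m³
Unconfined: Δh_u = ΔV/(Sy·A) = 4.3 × 10^6/(0.31 × 2.046 × 10^8) = 0.06779 m
Confined: Δh_c = ΔV/(S·A) = 4.3 × 10^6/(2 × 10^-4 × 2.046 × 10^8) = 105.1 m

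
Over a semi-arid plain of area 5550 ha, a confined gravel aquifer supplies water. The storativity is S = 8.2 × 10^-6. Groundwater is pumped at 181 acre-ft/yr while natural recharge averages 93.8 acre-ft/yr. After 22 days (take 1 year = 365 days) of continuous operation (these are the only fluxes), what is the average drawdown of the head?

Δh ≈ 14.2 m

A = 5550 ha = 5.55 × 10^7 m²
Net abstraction = 181 − 93.8 = 87.2 acre-ft/yr
Q_net = 87.2 acre-ft/yr = 294.7 m³/d
ΔV = Q × t = 294.7 m³/d × 22 d = 6483 m³
Δh = ΔV / (S × A) = 6483 / (8.2 × 10^-6 × 5.55 × 10^7) = 14.25 m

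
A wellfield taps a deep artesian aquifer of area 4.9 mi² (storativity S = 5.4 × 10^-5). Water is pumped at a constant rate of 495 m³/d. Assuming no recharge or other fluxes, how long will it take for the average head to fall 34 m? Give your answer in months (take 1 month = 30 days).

t ≈ 1.57 months

A = 4.9 mi² = 1.269 × 10^7 m²
ΔV = S × A × Δh = 5.4 × 10^-5 × 1.269 × 10^7 × 34 = 23300 m³
t = ΔV / Q = 23300 m³ / 495 m³/d = 47.07 d
t = 47.07 d ≈ 1.569 months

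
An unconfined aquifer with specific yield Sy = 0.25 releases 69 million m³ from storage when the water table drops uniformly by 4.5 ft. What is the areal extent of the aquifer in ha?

A ≈ 20100 ha

Δh = 4.5 ft = 1.372 m
ΔV = 69 million m³ = 6.9 × 10^7 m³
A = ΔV / (Sy × Δh) = 6.9 × 10^7 / (0.25 × 1.372) = 2.012 × 10^8 m²
A = 2.012 × 10^8 m² = 20120 ha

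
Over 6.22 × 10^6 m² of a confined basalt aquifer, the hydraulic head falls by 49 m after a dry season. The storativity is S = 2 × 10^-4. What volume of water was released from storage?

ΔV = S × A × Δh = 2 × 10^-4 × 6.22 × 10^6 m² × 49 m = 60960 m³

ΔV ≈ 61000 m³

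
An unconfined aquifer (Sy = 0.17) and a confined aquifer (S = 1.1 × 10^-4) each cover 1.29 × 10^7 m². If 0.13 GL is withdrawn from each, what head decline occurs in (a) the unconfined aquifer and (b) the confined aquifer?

ΔV = 0.13 GL = 1.3 × 10^5 m³
Unconfined: Δh_u = ΔV/(Sy·A) = 1.3 × 10^5/(0.17 × 1.29 × 10^7) = 0.05928 m
Confined: Δh_c = ΔV/(S·A) = 1.3 × 10^5/(1.1 × 10^-4 × 1.29 × 10^7) = 91.61 m

Δh_u ≈ 0.0593 m; Δh_c ≈ 91.6 m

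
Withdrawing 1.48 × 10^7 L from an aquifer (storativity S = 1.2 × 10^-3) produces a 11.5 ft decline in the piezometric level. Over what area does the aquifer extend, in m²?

A ≈ 3.52 × 10^6 m²

Δh = 11.5 ft = 3.505 m
ΔV = 1.48 × 10^7 L = 14800 m³
A = ΔV / (S × Δh) = 14800 / (0.0012 × 3.505) = 3.519 × 10^6 m²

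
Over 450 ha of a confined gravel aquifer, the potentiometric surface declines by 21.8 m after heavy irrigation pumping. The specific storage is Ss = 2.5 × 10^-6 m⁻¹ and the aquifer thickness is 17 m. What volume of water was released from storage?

ΔV ≈ 4170 m³

S = Ss × b = 2.5 × 10^-6 m⁻¹ × 17 m = 4.25 × 10^-5
A = 450 ha = 4.5 × 10^6 m²
ΔV = S × A × Δh = 4.25 × 10^-5 × 4.5 × 10^6 m² × 21.8 m = 4169 m³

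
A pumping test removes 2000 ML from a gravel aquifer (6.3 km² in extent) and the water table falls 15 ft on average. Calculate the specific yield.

A = 6.3 km² = 6.3 × 10^6 m²
Δh = 15 ft = 4.572 m
ΔV = 2000 ML = 2 × 10^6 m³
Sy = ΔV / (A × Δh) = 2 × 10^6 m³ / (6.3 × 10^6 m² × 4.572 m) = 0.06944

Sy ≈ 0.069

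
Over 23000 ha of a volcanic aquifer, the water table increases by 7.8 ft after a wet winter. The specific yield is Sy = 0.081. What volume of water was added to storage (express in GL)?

ΔV ≈ 44.3 GL

A = 23000 ha = 2.3 × 10^8 m²
Δh = 7.8 ft = 2.377 m
ΔV = Sy × A × Δh = 0.081 × 2.3 × 10^8 m² × 2.377 m = 4.429 × 10^7 m³
ΔV = 4.429 × 10^7 m³ = 44.29 GL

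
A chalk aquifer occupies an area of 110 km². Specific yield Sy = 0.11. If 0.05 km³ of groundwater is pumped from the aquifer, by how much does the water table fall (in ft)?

A = 110 km² = 1.1 × 10^8 m²
ΔV = 0.05 km³ = 5 × 10^7 m³
Δh = ΔV / (Sy × A) = 5 × 10^7 m³ / (0.11 × 1.1 × 10^8 m²) = 4.132 m
Δh = 4.132 m = 13.56 ft

Δh ≈ 13.6 ft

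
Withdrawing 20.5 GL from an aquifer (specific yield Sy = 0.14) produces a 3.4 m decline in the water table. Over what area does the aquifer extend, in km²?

ΔV = 20.5 GL = 2.05 × 10^7 m³
A = ΔV / (Sy × Δh) = 2.05 × 10^7 / (0.14 × 3.4) = 4.307 × 10^7 m²
A = 4.307 × 10^7 m² = 43.07 km²

A ≈ 43.1 km²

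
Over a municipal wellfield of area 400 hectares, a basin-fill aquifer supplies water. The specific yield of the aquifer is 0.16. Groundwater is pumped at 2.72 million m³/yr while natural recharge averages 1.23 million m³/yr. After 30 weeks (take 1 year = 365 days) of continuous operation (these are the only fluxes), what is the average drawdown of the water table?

A = 400 hectares = 4 × 10^6 m²
Net abstraction = 2.72 − 1.23 = 1.49 million m³/yr
Q_net = 1.49 million m³/yr = 4082 m³/d
t = 30 weeks = 210 d
ΔV = Q × t = 4082 m³/d × 210 d = 8.573 × 10^5 m³
Δh = ΔV / (Sy × A) = 8.573 × 10^5 / (0.16 × 4 × 10^6) = 1.339 m

Δh ≈ 1.34 m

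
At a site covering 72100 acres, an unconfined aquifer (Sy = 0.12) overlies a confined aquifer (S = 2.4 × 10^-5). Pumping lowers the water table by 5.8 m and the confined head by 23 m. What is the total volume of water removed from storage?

ΔV ≈ 2.03 × 10^8 m³

A = 72100 acres = 2.918 × 10^8 m²
Unconfined: ΔV_u = Sy × A × Δh_u = 0.12 × 2.918 × 10^8 × 5.8 = 2.031 × 10^8 m³
Confined: ΔV_c = S × A × Δh_c = 2.4 × 10^-5 × 2.918 × 10^8 × 23 = 1.611 × 10^5 m³
Total ΔV = 2.031 × 10^8 + 1.611 × 10^5 = 2.032 × 10^8 m³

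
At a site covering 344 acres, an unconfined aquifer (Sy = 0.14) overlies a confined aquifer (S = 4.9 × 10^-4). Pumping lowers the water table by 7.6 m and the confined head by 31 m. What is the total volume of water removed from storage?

A = 344 acres = 1.392 × 10^6 m²
Unconfined: ΔV_u = Sy × A × Δh_u = 0.14 × 1.392 × 10^6 × 7.6 = 1.481 × 10^6 m³
Confined: ΔV_c = S × A × Δh_c = 4.9 × 10^-4 × 1.392 × 10^6 × 31 = 21150 m³
Total ΔV = 1.481 × 10^6 + 21150 = 1.502 × 10^6 m³

ΔV ≈ 1.5 × 10^6 m³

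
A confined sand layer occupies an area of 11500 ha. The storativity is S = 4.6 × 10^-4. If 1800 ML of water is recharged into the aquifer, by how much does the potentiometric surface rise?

A = 11500 ha = 1.15 × 10^8 m²
ΔV = 1800 ML = 1.8 × 10^6 m³
Δh = ΔV / (S × A) = 1.8 × 10^6 m³ / (4.6 × 10^-4 × 1.15 × 10^8 m²) = 34.03 m

Δh ≈ 34 m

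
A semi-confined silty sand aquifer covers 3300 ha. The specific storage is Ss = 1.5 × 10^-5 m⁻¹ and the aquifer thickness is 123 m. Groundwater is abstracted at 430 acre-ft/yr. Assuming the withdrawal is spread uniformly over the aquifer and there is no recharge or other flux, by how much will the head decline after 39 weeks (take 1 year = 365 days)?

Δh ≈ 6.52 m

S = Ss × b = 1.5 × 10^-5 m⁻¹ × 123 m = 1.845 × 10^-3
A = 3300 ha = 3.3 × 10^7 m²
Q = 430 acre-ft/yr = 1453 m³/d
t = 39 weeks = 273 d
ΔV = Q × t = 1453 m³/d × 273 d = 3.967 × 10^5 m³
Δh = ΔV / (S × A) = 3.967 × 10^5 / (0.001845 × 3.3 × 10^7) = 6.516 m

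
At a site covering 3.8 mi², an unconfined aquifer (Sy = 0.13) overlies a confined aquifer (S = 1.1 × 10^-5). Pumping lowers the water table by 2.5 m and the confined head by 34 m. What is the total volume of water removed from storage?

ΔV ≈ 3.2 × 10^6 m³

A = 3.8 mi² = 9.842 × 10^6 m²
Unconfined: ΔV_u = Sy × A × Δh_u = 0.13 × 9.842 × 10^6 × 2.5 = 3.199 × 10^6 m³
Confined: ΔV_c = S × A × Δh_c = 1.1 × 10^-5 × 9.842 × 10^6 × 34 = 3681 m³
Total ΔV = 3.199 × 10^6 + 3681 = 3.202 × 10^6 m³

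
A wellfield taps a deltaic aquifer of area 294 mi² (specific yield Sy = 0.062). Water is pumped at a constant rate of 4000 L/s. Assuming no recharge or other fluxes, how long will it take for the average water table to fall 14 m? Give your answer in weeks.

A = 294 mi² = 7.615 × 10^8 m²
ΔV = Sy × A × Δh = 0.062 × 7.615 × 10^8 × 14 = 6.609 × 10^8 m³
Q = 4000 L/s = 3.456 × 10^5 m³/d
t = ΔV / Q = 6.609 × 10^8 m³ / 3.456 × 10^5 m³/d = 1912 d
t = 1912 d ≈ 273.2 weeks

t ≈ 273 weeks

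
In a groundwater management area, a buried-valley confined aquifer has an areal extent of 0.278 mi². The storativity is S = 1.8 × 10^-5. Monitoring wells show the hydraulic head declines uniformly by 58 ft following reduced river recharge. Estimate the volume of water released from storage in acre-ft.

A = 0.278 mi² = 7.2 × 10^5 m²
Δh = 58 ft = 17.68 m
ΔV = S × A × Δh = 1.8 × 10^-5 × 7.2 × 10^5 m² × 17.68 m = 229.1 m³
ΔV = 229.1 m³ = 0.1857 acre-ft

ΔV ≈ 0.186 acre-ft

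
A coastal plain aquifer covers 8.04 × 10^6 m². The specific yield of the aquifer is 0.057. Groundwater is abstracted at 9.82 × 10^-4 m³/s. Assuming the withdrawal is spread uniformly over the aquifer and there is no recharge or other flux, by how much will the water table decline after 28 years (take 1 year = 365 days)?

Δh ≈ 1.89 m

Q = 9.82 × 10^-4 m³/s = 84.84 m³/d
t = 28 years = 10220 d
ΔV = Q × t = 84.84 m³/d × 10220 d = 8.671 × 10^5 m³
Δh = ΔV / (Sy × A) = 8.671 × 10^5 / (0.057 × 8.04 × 10^6) = 1.892 m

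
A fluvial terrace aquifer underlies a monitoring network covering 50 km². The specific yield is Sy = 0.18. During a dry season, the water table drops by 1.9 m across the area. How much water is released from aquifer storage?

A = 50 km² = 5 × 10^7 m²
ΔV = Sy × A × Δh = 0.18 × 5 × 10^7 m² × 1.9 m = 1.71 × 10^7 m³

ΔV ≈ 1.71 × 10^7 m³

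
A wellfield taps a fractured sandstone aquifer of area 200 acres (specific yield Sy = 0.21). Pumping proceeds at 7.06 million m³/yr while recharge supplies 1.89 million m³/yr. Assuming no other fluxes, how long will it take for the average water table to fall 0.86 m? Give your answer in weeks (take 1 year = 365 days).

t ≈ 1.47 weeks

A = 200 acres = 8.094 × 10^5 m²
ΔV = Sy × A × Δh = 0.21 × 8.094 × 10^5 × 0.86 = 1.462 × 10^5 m³
Net withdrawal = 7.06 − 1.89 = 5.17 million m³/yr = 14160 m³/d
t = ΔV / Q = 1.462 × 10^5 m³ / 14160 m³/d = 10.32 d
t = 10.32 d ≈ 1.474 weeks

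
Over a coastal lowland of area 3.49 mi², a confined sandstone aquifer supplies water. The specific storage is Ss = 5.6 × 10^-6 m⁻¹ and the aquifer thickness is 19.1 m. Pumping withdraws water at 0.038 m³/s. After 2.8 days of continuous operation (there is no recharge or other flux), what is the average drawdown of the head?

S = Ss × b = 5.6 × 10^-6 m⁻¹ × 19.1 m = 1.07 × 10^-4
A = 3.49 mi² = 9.039 × 10^6 m²
Q = 0.038 m³/s = 3283 m³/d
ΔV = Q × t = 3283 m³/d × 2.8 d = 9193 m³
Δh = ΔV / (S × A) = 9193 / (1.07 × 10^-4 × 9.039 × 10^6) = 9.508 m

Δh ≈ 9.51 m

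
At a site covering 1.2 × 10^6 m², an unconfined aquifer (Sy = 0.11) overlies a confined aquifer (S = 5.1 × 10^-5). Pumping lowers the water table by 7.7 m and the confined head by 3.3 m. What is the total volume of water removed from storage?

ΔV ≈ 1.02 × 10^6 m³

Unconfined: ΔV_u = Sy × A × Δh_u = 0.11 × 1.2 × 10^6 × 7.7 = 1.016 × 10^6 m³
Confined: ΔV_c = S × A × Δh_c = 5.1 × 10^-5 × 1.2 × 10^6 × 3.3 = 202 m³
Total ΔV = 1.016 × 10^6 + 202 = 1.017 × 10^6 m³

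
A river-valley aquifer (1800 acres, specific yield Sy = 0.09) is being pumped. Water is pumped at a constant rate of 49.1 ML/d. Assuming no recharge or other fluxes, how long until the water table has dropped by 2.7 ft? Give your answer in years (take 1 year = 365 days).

A = 1800 acres = 7.284 × 10^6 m²
Δh = 2.7 ft = 0.823 m
ΔV = Sy × A × Δh = 0.09 × 7.284 × 10^6 × 0.823 = 5.395 × 10^5 m³
Q = 49.1 ML/d = 49100 m³/d
t = ΔV / Q = 5.395 × 10^5 m³ / 49100 m³/d = 10.99 d
t = 10.99 d ≈ 0.0301 years

t ≈ 0.0301 years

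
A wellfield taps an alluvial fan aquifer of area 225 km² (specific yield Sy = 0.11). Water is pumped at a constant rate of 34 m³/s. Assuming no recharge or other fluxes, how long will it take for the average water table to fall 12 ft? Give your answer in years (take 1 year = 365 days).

A = 225 km² = 2.25 × 10^8 m²
Δh = 12 ft = 3.658 m
ΔV = Sy × A × Δh = 0.11 × 2.25 × 10^8 × 3.658 = 9.053 × 10^7 m³
Q = 34 m³/s = 2.938 × 10^6 m³/d
t = ΔV / Q = 9.053 × 10^7 m³ / 2.938 × 10^6 m³/d = 30.82 d
t = 30.82 d ≈ 0.08443 years

t ≈ 0.0844 years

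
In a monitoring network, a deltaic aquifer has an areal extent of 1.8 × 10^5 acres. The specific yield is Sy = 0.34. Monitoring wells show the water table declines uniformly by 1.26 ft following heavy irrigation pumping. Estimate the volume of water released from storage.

ΔV ≈ 9.51 × 10^7 m³

A = 1.8 × 10^5 acres = 7.284 × 10^8 m²
Δh = 1.26 ft = 0.384 m
ΔV = Sy × A × Δh = 0.34 × 7.284 × 10^8 m² × 0.384 m = 9.512 × 10^7 m³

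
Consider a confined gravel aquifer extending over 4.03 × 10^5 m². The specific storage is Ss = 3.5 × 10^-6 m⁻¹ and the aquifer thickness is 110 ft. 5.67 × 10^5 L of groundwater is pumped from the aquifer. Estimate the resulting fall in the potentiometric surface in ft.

b = 110 ft = 33.53 m
S = Ss × b = 3.5 × 10^-6 m⁻¹ × 33.53 m = 1.173 × 10^-4
ΔV = 5.67 × 10^5 L = 567 m³
Δh = ΔV / (S × A) = 567 m³ / (1.173 × 10^-4 × 4.03 × 10^5 m²) = 11.99 m
Δh = 11.99 m = 39.34 ft

Δh ≈ 39.3 ft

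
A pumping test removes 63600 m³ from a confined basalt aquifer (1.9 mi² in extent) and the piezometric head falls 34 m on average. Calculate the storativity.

A = 1.9 mi² = 4.921 × 10^6 m²
S = ΔV / (A × Δh) = 63600 m³ / (4.921 × 10^6 m² × 34 m) = 3.801 × 10^-4

S ≈ 3.8 × 10^-4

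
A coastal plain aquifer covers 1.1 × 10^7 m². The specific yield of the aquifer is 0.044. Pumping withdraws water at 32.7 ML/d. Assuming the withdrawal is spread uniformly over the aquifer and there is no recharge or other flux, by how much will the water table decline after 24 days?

Δh ≈ 1.62 m

Q = 32.7 ML/d = 32700 m³/d
ΔV = Q × t = 32700 m³/d × 24 d = 7.848 × 10^5 m³
Δh = ΔV / (Sy × A) = 7.848 × 10^5 / (0.044 × 1.1 × 10^7) = 1.621 m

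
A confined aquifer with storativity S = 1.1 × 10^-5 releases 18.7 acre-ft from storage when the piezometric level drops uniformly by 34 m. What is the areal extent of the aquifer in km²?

ΔV = 18.7 acre-ft = 23070 m³
A = ΔV / (S × Δh) = 23070 / (1.1 × 10^-5 × 34) = 6.167 × 10^7 m²
A = 6.167 × 10^7 m² = 61.67 km²

A ≈ 61.7 km²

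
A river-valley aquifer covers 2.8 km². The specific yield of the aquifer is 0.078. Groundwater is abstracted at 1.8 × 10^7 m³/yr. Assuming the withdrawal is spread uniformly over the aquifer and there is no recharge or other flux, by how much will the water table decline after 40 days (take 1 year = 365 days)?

Δh ≈ 9.03 m

A = 2.8 km² = 2.8 × 10^6 m²
Q = 1.8 × 10^7 m³/yr = 49320 m³/d
ΔV = Q × t = 49320 m³/d × 40 d = 1.973 × 10^6 m³
Δh = ΔV / (Sy × A) = 1.973 × 10^6 / (0.078 × 2.8 × 10^6) = 9.032 m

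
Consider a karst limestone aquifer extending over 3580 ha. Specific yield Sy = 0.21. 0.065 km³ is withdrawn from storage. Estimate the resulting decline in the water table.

A = 3580 ha = 3.58 × 10^7 m²
ΔV = 0.065 km³ = 6.5 × 10^7 m³
Δh = ΔV / (Sy × A) = 6.5 × 10^7 m³ / (0.21 × 3.58 × 10^7 m²) = 8.646 m

Δh ≈ 8.65 m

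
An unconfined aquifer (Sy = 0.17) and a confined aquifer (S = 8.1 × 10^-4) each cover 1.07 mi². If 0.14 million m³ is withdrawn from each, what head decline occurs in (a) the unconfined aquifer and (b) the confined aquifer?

A = 1.07 mi² = 2.771 × 10^6 m²
ΔV = 0.14 million m³ = 1.4 × 10^5 m³
Unconfined: Δh_u = ΔV/(Sy·A) = 1.4 × 10^5/(0.17 × 2.771 × 10^6) = 0.2972 m
Confined: Δh_c = ΔV/(S·A) = 1.4 × 10^5/(8.1 × 10^-4 × 2.771 × 10^6) = 62.37 m

Δh_u ≈ 0.297 m; Δh_c ≈ 62.4 m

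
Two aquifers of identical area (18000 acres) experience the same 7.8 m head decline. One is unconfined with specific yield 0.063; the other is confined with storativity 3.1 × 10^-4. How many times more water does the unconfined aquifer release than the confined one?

A = 18000 acres = 7.284 × 10^7 m²
Unconfined: ΔV_u = Sy × A × Δh = 0.063 × 7.284 × 10^7 × 7.8 = 3.58 × 10^7 m³
Confined: ΔV_c = S × A × Δh = 3.1 × 10^-4 × 7.284 × 10^7 × 7.8 = 1.761 × 10^5 m³
Ratio = ΔV_u / ΔV_c = Sy / S = 0.063 / 3.1 × 10^-4 = 203.2

ΔV_u / ΔV_c ≈ 203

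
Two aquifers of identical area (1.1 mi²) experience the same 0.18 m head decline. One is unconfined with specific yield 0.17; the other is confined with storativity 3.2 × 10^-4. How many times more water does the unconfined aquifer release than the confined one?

A = 1.1 mi² = 2.849 × 10^6 m²
Unconfined: ΔV_u = Sy × A × Δh = 0.17 × 2.849 × 10^6 × 0.18 = 87180 m³
Confined: ΔV_c = S × A × Δh = 3.2 × 10^-4 × 2.849 × 10^6 × 0.18 = 164.1 m³
Ratio = ΔV_u / ΔV_c = Sy / S = 0.17 / 3.2 × 10^-4 = 531.2

ΔV_u / ΔV_c ≈ 531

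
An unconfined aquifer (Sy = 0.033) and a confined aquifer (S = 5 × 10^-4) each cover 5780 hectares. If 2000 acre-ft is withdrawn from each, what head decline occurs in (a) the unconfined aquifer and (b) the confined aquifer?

A = 5780 hectares = 5.78 × 10^7 m²
ΔV = 2000 acre-ft = 2.467 × 10^6 m³
Unconfined: Δh_u = ΔV/(Sy·A) = 2.467 × 10^6/(0.033 × 5.78 × 10^7) = 1.293 m
Confined: Δh_c = ΔV/(S·A) = 2.467 × 10^6/(5 × 10^-4 × 5.78 × 10^7) = 85.36 m

Δh_u ≈ 1.29 m; Δh_c ≈ 85.4 m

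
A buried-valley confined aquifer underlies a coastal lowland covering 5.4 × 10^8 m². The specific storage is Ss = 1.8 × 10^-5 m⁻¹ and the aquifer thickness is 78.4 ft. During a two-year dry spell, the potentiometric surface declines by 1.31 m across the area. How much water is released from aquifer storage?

b = 78.4 ft = 23.9 m
S = Ss × b = 1.8 × 10^-5 m⁻¹ × 23.9 m = 4.301 × 10^-4
ΔV = S × A × Δh = 4.301 × 10^-4 × 5.4 × 10^8 m² × 1.31 m = 3.043 × 10^5 m³

ΔV ≈ 3.04 × 10^5 m³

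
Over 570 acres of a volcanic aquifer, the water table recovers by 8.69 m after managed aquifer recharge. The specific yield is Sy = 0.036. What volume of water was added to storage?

ΔV ≈ 7.22 × 10^5 m³

A = 570 acres = 2.307 × 10^6 m²
ΔV = Sy × A × Δh = 0.036 × 2.307 × 10^6 m² × 8.69 m = 7.216 × 10^5 m³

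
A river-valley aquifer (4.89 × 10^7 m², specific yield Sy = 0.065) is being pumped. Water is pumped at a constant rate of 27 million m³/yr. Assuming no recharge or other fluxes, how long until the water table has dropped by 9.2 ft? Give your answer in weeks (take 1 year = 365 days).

t ≈ 17.2 weeks

Δh = 9.2 ft = 2.804 m
ΔV = Sy × A × Δh = 0.065 × 4.89 × 10^7 × 2.804 = 8.913 × 10^6 m³
Q = 27 million m³/yr = 73970 m³/d
t = ΔV / Q = 8.913 × 10^6 m³ / 73970 m³/d = 120.5 d
t = 120.5 d ≈ 17.21 weeks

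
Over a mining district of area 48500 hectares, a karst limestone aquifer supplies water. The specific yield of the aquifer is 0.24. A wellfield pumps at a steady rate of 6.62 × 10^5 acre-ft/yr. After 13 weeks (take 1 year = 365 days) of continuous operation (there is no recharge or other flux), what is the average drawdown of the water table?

A = 48500 hectares = 4.85 × 10^8 m²
Q = 6.62 × 10^5 acre-ft/yr = 2.237 × 10^6 m³/d
t = 13 weeks = 91 d
ΔV = Q × t = 2.237 × 10^6 m³/d × 91 d = 2.036 × 10^8 m³
Δh = ΔV / (Sy × A) = 2.036 × 10^8 / (0.24 × 4.85 × 10^8) = 1.749 m

Δh ≈ 1.75 m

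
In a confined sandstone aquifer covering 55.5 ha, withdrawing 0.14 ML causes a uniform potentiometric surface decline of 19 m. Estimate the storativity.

S ≈ 1.3 × 10^-5

A = 55.5 ha = 5.55 × 10^5 m²
ΔV = 0.14 ML = 140 m³
S = ΔV / (A × Δh) = 140 m³ / (5.55 × 10^5 m² × 19 m) = 1.328 × 10^-5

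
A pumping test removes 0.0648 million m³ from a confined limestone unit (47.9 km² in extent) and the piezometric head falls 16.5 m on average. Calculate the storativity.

S ≈ 8.2 × 10^-5

A = 47.9 km² = 4.79 × 10^7 m²
ΔV = 0.0648 million m³ = 64800 m³
S = ΔV / (A × Δh) = 64800 m³ / (4.79 × 10^7 m² × 16.5 m) = 8.199 × 10^-5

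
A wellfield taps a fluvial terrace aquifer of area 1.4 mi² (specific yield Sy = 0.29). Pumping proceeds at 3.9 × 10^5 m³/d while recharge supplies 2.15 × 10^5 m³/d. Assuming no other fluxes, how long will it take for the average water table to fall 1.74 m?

t ≈ 10.5 days

A = 1.4 mi² = 3.626 × 10^6 m²
ΔV = Sy × A × Δh = 0.29 × 3.626 × 10^6 × 1.74 = 1.83 × 10^6 m³
Net withdrawal = 3.9 × 10^5 − 2.15 × 10^5 = 1.75 × 10^5 m³/d
t = ΔV / Q = 1.83 × 10^6 m³ / 1.75 × 10^5 m³/d = 10.46 d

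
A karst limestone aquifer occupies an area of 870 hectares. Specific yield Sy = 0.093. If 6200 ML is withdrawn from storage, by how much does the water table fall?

Δh ≈ 7.66 m

A = 870 hectares = 8.7 × 10^6 m²
ΔV = 6200 ML = 6.2 × 10^6 m³
Δh = ΔV / (Sy × A) = 6.2 × 10^6 m³ / (0.093 × 8.7 × 10^6 m²) = 7.663 m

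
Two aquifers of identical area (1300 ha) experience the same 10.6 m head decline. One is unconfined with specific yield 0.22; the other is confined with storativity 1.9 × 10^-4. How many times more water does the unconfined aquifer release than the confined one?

ΔV_u / ΔV_c ≈ 1160

A = 1300 ha = 1.3 × 10^7 m²
Unconfined: ΔV_u = Sy × A × Δh = 0.22 × 1.3 × 10^7 × 10.6 = 3.032 × 10^7 m³
Confined: ΔV_c = S × A × Δh = 1.9 × 10^-4 × 1.3 × 10^7 × 10.6 = 26180 m³
Ratio = ΔV_u / ΔV_c = Sy / S = 0.22 / 1.9 × 10^-4 = 1158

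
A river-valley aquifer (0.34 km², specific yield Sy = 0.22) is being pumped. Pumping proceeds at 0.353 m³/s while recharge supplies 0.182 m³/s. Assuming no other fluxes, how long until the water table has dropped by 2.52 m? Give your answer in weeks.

A = 0.34 km² = 3.4 × 10^5 m²
ΔV = Sy × A × Δh = 0.22 × 3.4 × 10^5 × 2.52 = 1.885 × 10^5 m³
Net withdrawal = 0.353 − 0.182 = 0.171 m³/s = 14770 m³/d
t = ΔV / Q = 1.885 × 10^5 m³ / 14770 m³/d = 12.76 d
t = 12.76 d ≈ 1.823 weeks

t ≈ 1.82 weeks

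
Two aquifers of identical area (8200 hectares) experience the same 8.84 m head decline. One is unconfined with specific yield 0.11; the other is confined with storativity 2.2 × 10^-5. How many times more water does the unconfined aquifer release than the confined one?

A = 8200 hectares = 8.2 × 10^7 m²
Unconfined: ΔV_u = Sy × A × Δh = 0.11 × 8.2 × 10^7 × 8.84 = 7.974 × 10^7 m³
Confined: ΔV_c = S × A × Δh = 2.2 × 10^-5 × 8.2 × 10^7 × 8.84 = 15950 m³
Ratio = ΔV_u / ΔV_c = Sy / S = 0.11 / 2.2 × 10^-5 = 5000

ΔV_u / ΔV_c ≈ 5000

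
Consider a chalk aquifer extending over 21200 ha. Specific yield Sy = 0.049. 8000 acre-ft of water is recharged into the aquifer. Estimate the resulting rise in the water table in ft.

Δh ≈ 3.12 ft

A = 21200 ha = 2.12 × 10^8 m²
ΔV = 8000 acre-ft = 9.868 × 10^6 m³
Δh = ΔV / (Sy × A) = 9.868 × 10^6 m³ / (0.049 × 2.12 × 10^8 m²) = 0.9499 m
Δh = 0.9499 m = 3.117 ft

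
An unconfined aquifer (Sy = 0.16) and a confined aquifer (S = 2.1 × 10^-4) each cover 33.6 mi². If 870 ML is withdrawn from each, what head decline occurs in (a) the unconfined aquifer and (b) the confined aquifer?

A = 33.6 mi² = 8.702 × 10^7 m²
ΔV = 870 ML = 8.7 × 10^5 m³
Unconfined: Δh_u = ΔV/(Sy·A) = 8.7 × 10^5/(0.16 × 8.702 × 10^7) = 0.06248 m
Confined: Δh_c = ΔV/(S·A) = 8.7 × 10^5/(2.1 × 10^-4 × 8.702 × 10^7) = 47.61 m

Δh_u ≈ 0.0625 m; Δh_c ≈ 47.6 m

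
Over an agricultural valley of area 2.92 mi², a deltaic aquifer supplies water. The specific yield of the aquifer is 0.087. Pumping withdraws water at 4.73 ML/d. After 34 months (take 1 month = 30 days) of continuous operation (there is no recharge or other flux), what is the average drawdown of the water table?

A = 2.92 mi² = 7.563 × 10^6 m²
Q = 4.73 ML/d = 4730 m³/d
t = 34 months = 1020 d
ΔV = Q × t = 4730 m³/d × 1020 d = 4.825 × 10^6 m³
Δh = ΔV / (Sy × A) = 4.825 × 10^6 / (0.087 × 7.563 × 10^6) = 7.333 m

Δh ≈ 7.33 m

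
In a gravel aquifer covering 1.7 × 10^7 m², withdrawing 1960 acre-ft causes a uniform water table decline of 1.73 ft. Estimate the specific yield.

Δh = 1.73 ft = 0.5273 m
ΔV = 1960 acre-ft = 2.418 × 10^6 m³
Sy = ΔV / (A × Δh) = 2.418 × 10^6 m³ / (1.7 × 10^7 m² × 0.5273 m) = 0.2697

Sy ≈ 0.27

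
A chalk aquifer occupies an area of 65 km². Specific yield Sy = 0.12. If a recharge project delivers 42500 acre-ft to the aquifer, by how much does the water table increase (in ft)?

A = 65 km² = 6.5 × 10^7 m²
ΔV = 42500 acre-ft = 5.242 × 10^7 m³
Δh = ΔV / (Sy × A) = 5.242 × 10^7 m³ / (0.12 × 6.5 × 10^7 m²) = 6.721 m
Δh = 6.721 m = 22.05 ft

Δh ≈ 22.1 ft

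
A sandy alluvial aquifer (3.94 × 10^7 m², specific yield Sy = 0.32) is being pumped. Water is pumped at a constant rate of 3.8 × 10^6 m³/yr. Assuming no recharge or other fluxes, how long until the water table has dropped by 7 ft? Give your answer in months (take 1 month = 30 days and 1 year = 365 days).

t ≈ 86.1 months

Δh = 7 ft = 2.134 m
ΔV = Sy × A × Δh = 0.32 × 3.94 × 10^7 × 2.134 = 2.69 × 10^7 m³
Q = 3.8 × 10^6 m³/yr = 10410 m³/d
t = ΔV / Q = 2.69 × 10^7 m³ / 10410 m³/d = 2584 d
t = 2584 d ≈ 86.13 months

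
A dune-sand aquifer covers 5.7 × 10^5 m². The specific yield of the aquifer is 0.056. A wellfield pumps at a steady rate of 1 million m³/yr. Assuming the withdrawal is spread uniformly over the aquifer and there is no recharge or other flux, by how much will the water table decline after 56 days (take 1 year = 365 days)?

Δh ≈ 4.81 m

Q = 1 million m³/yr = 2740 m³/d
ΔV = Q × t = 2740 m³/d × 56 d = 1.534 × 10^5 m³
Δh = ΔV / (Sy × A) = 1.534 × 10^5 / (0.056 × 5.7 × 10^5) = 4.807 m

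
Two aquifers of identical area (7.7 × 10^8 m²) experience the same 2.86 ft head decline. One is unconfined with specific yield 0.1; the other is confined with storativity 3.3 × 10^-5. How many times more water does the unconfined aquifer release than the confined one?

Δh = 2.86 ft = 0.8717 m
Unconfined: ΔV_u = Sy × A × Δh = 0.1 × 7.7 × 10^8 × 0.8717 = 6.712 × 10^7 m³
Confined: ΔV_c = S × A × Δh = 3.3 × 10^-5 × 7.7 × 10^8 × 0.8717 = 22150 m³
Ratio = ΔV_u / ΔV_c = Sy / S = 0.1 / 3.3 × 10^-5 = 3030

ΔV_u / ΔV_c ≈ 3030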